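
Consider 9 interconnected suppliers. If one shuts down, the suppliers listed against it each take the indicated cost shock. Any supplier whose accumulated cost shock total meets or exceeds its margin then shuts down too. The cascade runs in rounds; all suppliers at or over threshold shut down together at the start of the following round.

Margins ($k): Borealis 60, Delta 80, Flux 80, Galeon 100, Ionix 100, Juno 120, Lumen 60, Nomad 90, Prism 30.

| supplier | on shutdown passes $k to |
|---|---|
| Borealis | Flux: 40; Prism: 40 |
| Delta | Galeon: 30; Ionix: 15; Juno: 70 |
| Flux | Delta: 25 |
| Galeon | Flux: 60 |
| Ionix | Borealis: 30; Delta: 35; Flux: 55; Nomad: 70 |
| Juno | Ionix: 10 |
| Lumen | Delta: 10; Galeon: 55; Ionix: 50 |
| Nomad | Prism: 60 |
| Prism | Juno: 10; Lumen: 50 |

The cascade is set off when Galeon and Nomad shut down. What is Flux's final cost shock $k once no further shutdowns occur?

60

Round 1 — Galeon, Nomad shut down (initial).
  Flux: +60 → 60 < 80
  Prism: +60 → 60 ≥ 30
Round 2 — Prism shuts down.
  Juno: +10 → 10 < 120
  Lumen: +50 → 50 < 60
No further shutdowns.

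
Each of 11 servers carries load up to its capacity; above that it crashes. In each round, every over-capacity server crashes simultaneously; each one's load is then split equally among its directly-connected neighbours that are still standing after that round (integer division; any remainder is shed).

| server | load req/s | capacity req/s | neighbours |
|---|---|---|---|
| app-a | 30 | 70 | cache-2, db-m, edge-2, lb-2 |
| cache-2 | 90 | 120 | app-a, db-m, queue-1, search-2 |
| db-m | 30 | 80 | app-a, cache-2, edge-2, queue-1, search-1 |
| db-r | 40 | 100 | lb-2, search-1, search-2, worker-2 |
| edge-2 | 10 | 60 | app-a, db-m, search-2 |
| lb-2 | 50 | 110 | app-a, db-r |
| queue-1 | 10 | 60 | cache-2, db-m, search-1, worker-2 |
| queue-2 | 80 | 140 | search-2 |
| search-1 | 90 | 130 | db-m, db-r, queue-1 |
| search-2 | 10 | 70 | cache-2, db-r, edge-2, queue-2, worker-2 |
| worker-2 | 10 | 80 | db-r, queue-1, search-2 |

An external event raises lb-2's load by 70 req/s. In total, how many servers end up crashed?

Round 1 — lb-2 at 120 > 110. lb-2 crashes.
  lb-2 sheds 120 req/s to app-a, db-r: 60 each.
    app-a: 30+60 = 90 > 70
    db-r: 40+60 = 100 ≤ 100
Round 2 — app-a crashes.
  app-a sheds 90 req/s to cache-2, db-m, edge-2: 30 each.
    cache-2: 90+30 = 120 ≤ 120
    db-m: 30+30 = 60 ≤ 80
    edge-2: 10+30 = 40 ≤ 60
No further crashes.

2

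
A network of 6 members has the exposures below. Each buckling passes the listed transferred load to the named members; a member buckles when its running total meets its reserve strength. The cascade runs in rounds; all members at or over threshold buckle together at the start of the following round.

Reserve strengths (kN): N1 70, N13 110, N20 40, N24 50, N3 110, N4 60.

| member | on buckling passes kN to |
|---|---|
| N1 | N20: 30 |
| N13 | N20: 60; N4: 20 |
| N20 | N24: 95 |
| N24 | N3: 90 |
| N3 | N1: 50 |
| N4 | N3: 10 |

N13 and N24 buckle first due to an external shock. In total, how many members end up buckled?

Round 1 — N13, N24 buckle (initial).
  N20: +60 → 60 ≥ 40
  N3: +90 → 90 < 110
  N4: +20 → 20 < 60
Round 2 — N20 buckles.
No further bucklings.

3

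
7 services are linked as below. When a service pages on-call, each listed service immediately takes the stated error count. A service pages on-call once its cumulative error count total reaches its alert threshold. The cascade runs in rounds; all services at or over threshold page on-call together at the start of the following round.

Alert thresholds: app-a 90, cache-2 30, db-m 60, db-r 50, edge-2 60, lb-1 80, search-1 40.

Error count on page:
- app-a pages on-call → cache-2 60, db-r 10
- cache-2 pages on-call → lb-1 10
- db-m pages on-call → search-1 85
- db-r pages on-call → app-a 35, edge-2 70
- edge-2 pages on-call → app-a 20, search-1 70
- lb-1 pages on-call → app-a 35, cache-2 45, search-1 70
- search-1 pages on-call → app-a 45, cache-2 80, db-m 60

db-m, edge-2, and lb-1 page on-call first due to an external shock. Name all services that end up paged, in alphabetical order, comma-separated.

Round 1 — db-m, edge-2, lb-1 page on-call (initial).
  app-a: +20+35 → 55 < 90
  cache-2: +45 → 45 ≥ 30
  search-1: +85+70+70 → 225 ≥ 40
Round 2 — cache-2, search-1 page on-call.
  app-a: +45 → 100 ≥ 90
Round 3 — app-a pages on-call.
  db-r: +10 → 10 < 50
No further pages.

app-a, cache-2, db-m, edge-2, lb-1, search-1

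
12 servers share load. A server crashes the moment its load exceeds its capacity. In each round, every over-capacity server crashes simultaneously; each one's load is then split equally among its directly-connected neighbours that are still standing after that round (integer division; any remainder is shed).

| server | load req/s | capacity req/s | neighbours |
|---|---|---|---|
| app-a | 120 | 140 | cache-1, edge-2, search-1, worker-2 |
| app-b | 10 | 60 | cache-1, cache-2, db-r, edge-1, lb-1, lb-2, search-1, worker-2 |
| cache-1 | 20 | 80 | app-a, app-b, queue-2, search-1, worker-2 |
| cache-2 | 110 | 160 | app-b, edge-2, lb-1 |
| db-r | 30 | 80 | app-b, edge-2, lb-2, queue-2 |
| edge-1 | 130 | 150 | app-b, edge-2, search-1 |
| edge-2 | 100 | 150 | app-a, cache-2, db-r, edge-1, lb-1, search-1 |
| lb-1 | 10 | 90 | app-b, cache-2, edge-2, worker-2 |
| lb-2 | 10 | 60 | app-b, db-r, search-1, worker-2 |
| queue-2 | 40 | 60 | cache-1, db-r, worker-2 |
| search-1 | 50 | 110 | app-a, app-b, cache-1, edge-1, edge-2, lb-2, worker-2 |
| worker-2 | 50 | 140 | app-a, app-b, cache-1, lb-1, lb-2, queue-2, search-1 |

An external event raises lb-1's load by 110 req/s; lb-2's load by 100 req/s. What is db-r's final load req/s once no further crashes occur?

68

Round 1 — lb-1 at 120 > 90; lb-2 at 110 > 60. lb-1, lb-2 crash.
  lb-1 sheds 120 req/s to app-b, cache-2, edge-2, worker-2: 30 each.
    app-b: 10+30 = 40 ≤ 60
    cache-2: 110+30 = 140 ≤ 160
    edge-2: 100+30 = 130 ≤ 150
    worker-2: 50+30 = 80 ≤ 140
  lb-2 sheds 110 req/s to app-b, db-r, search-1, worker-2: 27 each (2 lost).
    app-b: 40+27 = 67 > 60
    db-r: 30+27 = 57 ≤ 80
    search-1: 50+27 = 77 ≤ 110
    worker-2: 80+27 = 107 ≤ 140
Round 2 — app-b crashes.
  app-b sheds 67 req/s to cache-1, cache-2, db-r, edge-1, search-1, worker-2: 11 each (1 lost).
    cache-1: 20+11 = 31 ≤ 80
    cache-2: 140+11 = 151 ≤ 160
    db-r: 57+11 = 68 ≤ 80
    edge-1: 130+11 = 141 ≤ 150
    search-1: 77+11 = 88 ≤ 110
    worker-2: 107+11 = 118 ≤ 140
No further crashes.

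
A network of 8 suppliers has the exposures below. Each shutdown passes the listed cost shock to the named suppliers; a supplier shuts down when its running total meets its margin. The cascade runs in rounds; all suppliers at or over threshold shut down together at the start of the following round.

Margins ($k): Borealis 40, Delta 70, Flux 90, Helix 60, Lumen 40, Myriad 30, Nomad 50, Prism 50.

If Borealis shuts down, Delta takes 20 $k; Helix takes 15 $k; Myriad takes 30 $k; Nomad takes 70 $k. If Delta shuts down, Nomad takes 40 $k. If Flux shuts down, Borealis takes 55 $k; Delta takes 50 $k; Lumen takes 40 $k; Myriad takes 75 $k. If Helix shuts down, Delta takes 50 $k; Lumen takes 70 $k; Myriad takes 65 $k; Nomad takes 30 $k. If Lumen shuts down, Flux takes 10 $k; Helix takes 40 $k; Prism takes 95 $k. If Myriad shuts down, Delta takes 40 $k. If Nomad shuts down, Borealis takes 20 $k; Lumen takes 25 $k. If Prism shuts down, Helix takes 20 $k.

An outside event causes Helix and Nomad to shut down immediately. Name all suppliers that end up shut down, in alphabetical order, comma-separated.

Delta, Helix, Lumen, Myriad, Nomad, Prism

Round 1 — Helix, Nomad shut down (initial).
  Borealis: +20 → 20 < 40
  Delta: +50 → 50 < 70
  Lumen: +70+25 → 95 ≥ 40
  Myriad: +65 → 65 ≥ 30
Round 2 — Lumen, Myriad shut down.
  Delta: +40 → 90 ≥ 70
  Flux: +10 → 10 < 90
  Prism: +95 → 95 ≥ 50
Round 3 — Delta, Prism shut down.
No further shutdowns.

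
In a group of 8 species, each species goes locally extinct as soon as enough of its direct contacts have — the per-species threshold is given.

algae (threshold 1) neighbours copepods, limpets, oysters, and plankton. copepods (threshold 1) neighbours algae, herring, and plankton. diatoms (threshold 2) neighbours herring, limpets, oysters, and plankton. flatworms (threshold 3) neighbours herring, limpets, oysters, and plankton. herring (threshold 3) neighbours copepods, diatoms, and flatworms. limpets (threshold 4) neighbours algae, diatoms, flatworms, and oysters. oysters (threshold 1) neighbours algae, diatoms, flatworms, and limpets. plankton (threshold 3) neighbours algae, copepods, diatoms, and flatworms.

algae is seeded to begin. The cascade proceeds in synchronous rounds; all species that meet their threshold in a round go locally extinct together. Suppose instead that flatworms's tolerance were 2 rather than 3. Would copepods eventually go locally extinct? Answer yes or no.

yes

With flatworms's tolerance at 2:
Round 1 — algae goes locally extinct (initial).
Round 2 — checking thresholds:
  copepods: 1 of 3 neighbours ≥ 1, goes locally extinct.
  limpets: 1 of 4 neighbours < 4, below threshold.
  oysters: 1 of 4 neighbours ≥ 1, goes locally extinct.
  plankton: 1 of 4 neighbours < 3, below threshold.
Round 3 — no new extinctions; cascade stops.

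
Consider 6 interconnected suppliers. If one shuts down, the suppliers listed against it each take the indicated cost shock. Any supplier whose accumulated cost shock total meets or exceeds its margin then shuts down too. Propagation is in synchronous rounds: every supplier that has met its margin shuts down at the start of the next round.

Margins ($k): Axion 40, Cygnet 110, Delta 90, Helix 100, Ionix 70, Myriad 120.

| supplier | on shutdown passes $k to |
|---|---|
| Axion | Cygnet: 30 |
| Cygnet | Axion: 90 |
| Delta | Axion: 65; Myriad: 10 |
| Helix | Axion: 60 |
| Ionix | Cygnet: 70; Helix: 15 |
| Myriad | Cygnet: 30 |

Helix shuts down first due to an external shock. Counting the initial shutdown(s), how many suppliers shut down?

2

Round 1 — Helix shuts down (initial).
  Axion: +60 → 60 ≥ 40
Round 2 — Axion shuts down.
  Cygnet: +30 → 30 < 110
No further shutdowns.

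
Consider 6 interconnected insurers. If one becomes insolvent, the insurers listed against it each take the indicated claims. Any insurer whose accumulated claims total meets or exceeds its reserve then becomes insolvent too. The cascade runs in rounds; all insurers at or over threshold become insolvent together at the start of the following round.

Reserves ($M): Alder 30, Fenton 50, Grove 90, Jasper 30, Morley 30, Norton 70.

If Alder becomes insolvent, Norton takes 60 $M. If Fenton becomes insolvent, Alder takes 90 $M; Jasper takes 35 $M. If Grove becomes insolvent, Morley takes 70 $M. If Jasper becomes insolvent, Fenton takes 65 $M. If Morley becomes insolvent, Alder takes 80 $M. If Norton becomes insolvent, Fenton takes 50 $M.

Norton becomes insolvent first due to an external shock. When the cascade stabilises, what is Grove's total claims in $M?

Round 1 — Norton becomes insolvent (initial).
  Fenton: +50 → 50 ≥ 50
Round 2 — Fenton becomes insolvent.
  Alder: +90 → 90 ≥ 30
  Jasper: +35 → 35 ≥ 30
Round 3 — Alder, Jasper become insolvent.
No further insolvencies.

0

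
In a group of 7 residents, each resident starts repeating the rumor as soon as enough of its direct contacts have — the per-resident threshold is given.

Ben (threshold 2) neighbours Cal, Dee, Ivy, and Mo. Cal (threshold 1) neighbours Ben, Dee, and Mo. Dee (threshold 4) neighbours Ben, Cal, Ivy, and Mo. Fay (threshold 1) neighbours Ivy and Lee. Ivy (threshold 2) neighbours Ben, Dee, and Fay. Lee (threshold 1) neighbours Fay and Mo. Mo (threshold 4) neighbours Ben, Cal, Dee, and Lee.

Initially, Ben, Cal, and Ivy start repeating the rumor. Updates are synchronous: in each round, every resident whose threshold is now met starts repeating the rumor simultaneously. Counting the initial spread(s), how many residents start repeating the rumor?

5

Round 1 — Ben, Cal, Ivy start repeating the rumor (initial).
Round 2 — checking thresholds:
  Dee: 3 of 4 neighbours < 4, holds.
  Fay: 1 of 2 neighbours ≥ 1, starts repeating the rumor.
  Mo: 2 of 4 neighbours < 4, holds.
Round 3 — checking thresholds:
  Dee: 3 of 4 neighbours < 4, holds.
  Lee: 1 of 2 neighbours ≥ 1, starts repeating the rumor.
  Mo: 2 of 4 neighbours < 4, holds.
Round 4 — no new spreads; cascade stops.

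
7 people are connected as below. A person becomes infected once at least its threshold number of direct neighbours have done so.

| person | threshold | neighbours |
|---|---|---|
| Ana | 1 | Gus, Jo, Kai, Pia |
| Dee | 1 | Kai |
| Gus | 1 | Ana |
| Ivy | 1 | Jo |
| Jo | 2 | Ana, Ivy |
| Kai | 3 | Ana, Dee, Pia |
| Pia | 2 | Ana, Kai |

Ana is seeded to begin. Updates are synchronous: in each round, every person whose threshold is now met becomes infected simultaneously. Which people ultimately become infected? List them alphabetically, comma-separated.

Ana, Gus

Round 1 — Ana becomes infected (initial).
Round 2 — checking thresholds:
  Gus: 1 of 1 neighbours ≥ 1, becomes infected.
  Jo: 1 of 2 neighbours < 2, below threshold.
  Kai: 1 of 3 neighbours < 3, below threshold.
  Pia: 1 of 2 neighbours < 2, below threshold.
Round 3 — no new infections; cascade stops.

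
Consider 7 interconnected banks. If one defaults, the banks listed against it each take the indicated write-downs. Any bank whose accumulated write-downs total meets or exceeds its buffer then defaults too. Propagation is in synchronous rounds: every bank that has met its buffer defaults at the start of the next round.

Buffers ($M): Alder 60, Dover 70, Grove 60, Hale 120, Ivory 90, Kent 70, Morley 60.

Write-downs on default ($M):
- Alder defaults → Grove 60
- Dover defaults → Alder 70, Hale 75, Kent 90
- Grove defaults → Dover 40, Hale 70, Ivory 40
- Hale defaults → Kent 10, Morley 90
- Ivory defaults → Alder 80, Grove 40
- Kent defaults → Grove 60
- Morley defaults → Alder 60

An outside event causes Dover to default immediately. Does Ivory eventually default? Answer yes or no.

no

Round 1 — Dover defaults (initial).
  Alder: +70 → 70 ≥ 60
  Hale: +75 → 75 < 120
  Kent: +90 → 90 ≥ 70
Round 2 — Alder, Kent default.
  Grove: +60+60 → 120 ≥ 60
Round 3 — Grove defaults.
  Hale: +70 → 145 ≥ 120
  Ivory: +40 → 40 < 90
Round 4 — Hale defaults.
  Morley: +90 → 90 ≥ 60
Round 5 — Morley defaults.
No further defaults.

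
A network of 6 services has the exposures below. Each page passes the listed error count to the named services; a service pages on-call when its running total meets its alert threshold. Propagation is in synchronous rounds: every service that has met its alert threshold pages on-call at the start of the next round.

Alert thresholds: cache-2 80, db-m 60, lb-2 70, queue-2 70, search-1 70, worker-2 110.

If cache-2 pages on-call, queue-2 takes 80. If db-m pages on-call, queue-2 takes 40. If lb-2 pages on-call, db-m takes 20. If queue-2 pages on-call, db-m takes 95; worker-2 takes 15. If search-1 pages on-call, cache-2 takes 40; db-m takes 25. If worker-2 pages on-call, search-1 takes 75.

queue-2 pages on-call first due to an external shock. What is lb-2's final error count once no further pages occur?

Round 1 — queue-2 pages on-call (initial).
  db-m: +95 → 95 ≥ 60
  worker-2: +15 → 15 < 110
Round 2 — db-m pages on-call.
No further pages.

0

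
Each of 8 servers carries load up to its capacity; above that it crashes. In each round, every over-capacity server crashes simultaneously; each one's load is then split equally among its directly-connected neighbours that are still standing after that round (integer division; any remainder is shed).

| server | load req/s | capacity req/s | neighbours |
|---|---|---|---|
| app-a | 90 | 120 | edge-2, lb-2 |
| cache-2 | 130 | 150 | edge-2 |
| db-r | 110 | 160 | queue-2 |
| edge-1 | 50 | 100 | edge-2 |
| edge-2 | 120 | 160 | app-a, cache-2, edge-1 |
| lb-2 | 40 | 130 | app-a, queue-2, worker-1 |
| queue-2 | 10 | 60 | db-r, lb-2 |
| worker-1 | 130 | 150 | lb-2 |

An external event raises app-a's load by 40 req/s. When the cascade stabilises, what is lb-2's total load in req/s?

105

Round 1 — app-a at 130 > 120. app-a crashes.
  app-a sheds 130 req/s to edge-2, lb-2: 65 each.
    edge-2: 120+65 = 185 > 160
    lb-2: 40+65 = 105 ≤ 130
Round 2 — edge-2 crashes.
  edge-2 sheds 185 req/s to cache-2, edge-1: 92 each (1 lost).
    cache-2: 130+92 = 222 > 150
    edge-1: 50+92 = 142 > 100
Round 3 — cache-2, edge-1 crash.
  cache-2 sheds 222 req/s: no online neighbours, lost.
  edge-1 sheds 142 req/s: no online neighbours, lost.
No further crashes.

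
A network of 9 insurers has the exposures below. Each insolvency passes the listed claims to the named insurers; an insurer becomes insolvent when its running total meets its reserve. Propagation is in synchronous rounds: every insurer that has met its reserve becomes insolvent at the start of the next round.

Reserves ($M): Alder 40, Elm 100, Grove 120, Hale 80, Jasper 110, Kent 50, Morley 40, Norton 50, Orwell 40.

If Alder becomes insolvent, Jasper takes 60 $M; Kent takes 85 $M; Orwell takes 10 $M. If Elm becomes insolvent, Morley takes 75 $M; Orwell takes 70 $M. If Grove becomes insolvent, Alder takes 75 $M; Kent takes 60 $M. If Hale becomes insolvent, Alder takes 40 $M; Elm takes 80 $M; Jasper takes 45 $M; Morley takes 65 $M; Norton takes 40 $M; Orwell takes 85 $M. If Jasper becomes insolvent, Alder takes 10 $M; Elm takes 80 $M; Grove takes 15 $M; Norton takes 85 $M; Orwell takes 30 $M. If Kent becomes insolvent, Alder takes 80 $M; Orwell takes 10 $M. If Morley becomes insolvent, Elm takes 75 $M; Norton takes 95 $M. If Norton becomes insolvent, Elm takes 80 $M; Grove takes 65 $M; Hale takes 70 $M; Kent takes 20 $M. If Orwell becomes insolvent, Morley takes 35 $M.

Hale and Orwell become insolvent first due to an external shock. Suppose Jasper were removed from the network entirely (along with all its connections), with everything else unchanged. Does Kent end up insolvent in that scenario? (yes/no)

yes

With Jasper removed:
Round 1 — Hale, Orwell become insolvent (initial).
  Alder: +40 → 40 ≥ 40
  Elm: +80 → 80 < 100
  Morley: +65+35 → 100 ≥ 40
  Norton: +40 → 40 < 50
Round 2 — Alder, Morley become insolvent.
  Elm: +75 → 155 ≥ 100
  Kent: +85 → 85 ≥ 50
  Norton: +95 → 135 ≥ 50
Round 3 — Elm, Kent, Norton become insolvent.
  Grove: +65 → 65 < 120
No further insolvencies.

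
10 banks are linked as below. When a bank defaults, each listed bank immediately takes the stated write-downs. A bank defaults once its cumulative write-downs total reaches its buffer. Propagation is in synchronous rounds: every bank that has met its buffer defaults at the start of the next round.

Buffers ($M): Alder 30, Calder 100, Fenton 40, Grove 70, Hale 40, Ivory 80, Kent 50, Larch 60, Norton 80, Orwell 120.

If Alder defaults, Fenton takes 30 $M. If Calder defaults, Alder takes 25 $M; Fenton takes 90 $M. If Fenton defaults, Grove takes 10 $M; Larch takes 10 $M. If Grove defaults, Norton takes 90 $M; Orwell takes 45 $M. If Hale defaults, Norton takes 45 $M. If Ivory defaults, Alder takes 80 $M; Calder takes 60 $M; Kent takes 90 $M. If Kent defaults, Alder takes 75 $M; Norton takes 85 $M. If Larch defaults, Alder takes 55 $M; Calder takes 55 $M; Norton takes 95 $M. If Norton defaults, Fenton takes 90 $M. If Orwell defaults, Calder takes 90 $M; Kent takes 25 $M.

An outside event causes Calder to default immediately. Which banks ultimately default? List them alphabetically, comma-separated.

Calder, Fenton

Round 1 — Calder defaults (initial).
  Alder: +25 → 25 < 30
  Fenton: +90 → 90 ≥ 40
Round 2 — Fenton defaults.
  Grove: +10 → 10 < 70
  Larch: +10 → 10 < 60
No further defaults.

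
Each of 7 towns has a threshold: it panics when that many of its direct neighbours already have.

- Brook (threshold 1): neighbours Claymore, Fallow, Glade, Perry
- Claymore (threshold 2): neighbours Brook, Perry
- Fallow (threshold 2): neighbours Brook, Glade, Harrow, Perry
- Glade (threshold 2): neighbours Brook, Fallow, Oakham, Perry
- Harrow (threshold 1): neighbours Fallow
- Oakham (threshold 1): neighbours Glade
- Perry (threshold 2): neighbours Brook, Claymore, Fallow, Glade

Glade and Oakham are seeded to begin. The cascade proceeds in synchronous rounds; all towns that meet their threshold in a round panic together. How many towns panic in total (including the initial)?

7

Round 1 — Glade, Oakham panic (initial).
Round 2 — checking thresholds:
  Brook: 1 of 4 neighbours ≥ 1, panics.
  Fallow: 1 of 4 neighbours < 2, below threshold.
  Perry: 1 of 4 neighbours < 2, below threshold.
Round 3 — checking thresholds:
  Claymore: 1 of 2 neighbours < 2, below threshold.
  Fallow: 2 of 4 neighbours ≥ 2, panics.
  Perry: 2 of 4 neighbours ≥ 2, panics.
Round 4 — checking thresholds:
  Claymore: 2 of 2 neighbours ≥ 2, panics.
  Harrow: 1 of 1 neighbours ≥ 1, panics.
Round 5 — no new panics; cascade stops.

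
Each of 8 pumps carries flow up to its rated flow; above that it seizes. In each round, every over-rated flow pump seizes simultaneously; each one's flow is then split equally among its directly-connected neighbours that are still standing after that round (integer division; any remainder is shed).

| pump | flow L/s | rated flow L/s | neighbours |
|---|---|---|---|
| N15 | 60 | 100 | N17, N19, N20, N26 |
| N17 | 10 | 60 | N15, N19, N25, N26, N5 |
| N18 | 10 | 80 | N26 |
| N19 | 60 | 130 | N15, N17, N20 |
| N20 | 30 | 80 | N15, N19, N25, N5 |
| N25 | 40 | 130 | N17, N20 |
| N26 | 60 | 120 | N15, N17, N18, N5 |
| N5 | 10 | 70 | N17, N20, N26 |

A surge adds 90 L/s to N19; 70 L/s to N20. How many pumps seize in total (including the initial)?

Round 1 — N19 at 150 > 130; N20 at 100 > 80. N19, N20 seize.
  N19 sheds 150 L/s to N15, N17: 75 each.
    N15: 60+75 = 135 > 100
    N17: 10+75 = 85 > 60
  N20 sheds 100 L/s to N15, N25, N5: 33 each (1 lost).
    N15: 135+33 = 168 > 100
    N25: 40+33 = 73 ≤ 130
    N5: 10+33 = 43 ≤ 70
Round 2 — N15, N17 seize.
  N15 sheds 168 L/s to N26: 168 each.
    N26: 60+168 = 228 > 120
  N17 sheds 85 L/s to N25, N26, N5: 28 each (1 lost).
    N25: 73+28 = 101 ≤ 130
    N26: 228+28 = 256 > 120
    N5: 43+28 = 71 > 70
Round 3 — N26, N5 seize.
  N26 sheds 256 L/s to N18: 256 each.
    N18: 10+256 = 266 > 80
  N5 sheds 71 L/s: no online neighbours, lost.
Round 4 — N18 seizes.
  N18 sheds 266 L/s: no online neighbours, lost.
No further seizures.

7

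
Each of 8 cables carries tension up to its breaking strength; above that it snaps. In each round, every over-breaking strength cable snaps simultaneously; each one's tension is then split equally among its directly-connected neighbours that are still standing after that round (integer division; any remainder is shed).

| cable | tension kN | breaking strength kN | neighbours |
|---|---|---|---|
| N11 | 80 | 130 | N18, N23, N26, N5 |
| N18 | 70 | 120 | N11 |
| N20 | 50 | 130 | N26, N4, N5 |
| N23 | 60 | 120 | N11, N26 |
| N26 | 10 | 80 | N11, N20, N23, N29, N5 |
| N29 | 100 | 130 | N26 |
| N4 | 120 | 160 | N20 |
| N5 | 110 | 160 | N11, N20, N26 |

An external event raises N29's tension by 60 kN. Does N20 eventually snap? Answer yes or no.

Round 1 — N29 at 160 > 130. N29 snaps.
  N29 sheds 160 kN to N26: 160 each.
    N26: 10+160 = 170 > 80
Round 2 — N26 snaps.
  N26 sheds 170 kN to N11, N20, N23, N5: 42 each (2 lost).
    N11: 80+42 = 122 ≤ 130
    N20: 50+42 = 92 ≤ 130
    N23: 60+42 = 102 ≤ 120
    N5: 110+42 = 152 ≤ 160
No further breaks.

no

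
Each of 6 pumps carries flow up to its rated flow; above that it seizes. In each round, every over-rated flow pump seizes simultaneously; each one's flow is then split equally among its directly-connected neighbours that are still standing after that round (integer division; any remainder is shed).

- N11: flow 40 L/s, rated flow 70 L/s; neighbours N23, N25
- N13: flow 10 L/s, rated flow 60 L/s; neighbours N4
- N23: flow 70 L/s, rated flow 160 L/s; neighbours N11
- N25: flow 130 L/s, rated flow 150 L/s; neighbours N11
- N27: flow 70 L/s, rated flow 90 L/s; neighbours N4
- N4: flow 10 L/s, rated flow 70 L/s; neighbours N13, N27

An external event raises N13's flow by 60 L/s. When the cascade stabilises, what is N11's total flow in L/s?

Round 1 — N13 at 70 > 60. N13 seizes.
  N13 sheds 70 L/s to N4: 70 each.
    N4: 10+70 = 80 > 70
Round 2 — N4 seizes.
  N4 sheds 80 L/s to N27: 80 each.
    N27: 70+80 = 150 > 90
Round 3 — N27 seizes.
  N27 sheds 150 L/s: no online neighbours, lost.
No further seizures.

40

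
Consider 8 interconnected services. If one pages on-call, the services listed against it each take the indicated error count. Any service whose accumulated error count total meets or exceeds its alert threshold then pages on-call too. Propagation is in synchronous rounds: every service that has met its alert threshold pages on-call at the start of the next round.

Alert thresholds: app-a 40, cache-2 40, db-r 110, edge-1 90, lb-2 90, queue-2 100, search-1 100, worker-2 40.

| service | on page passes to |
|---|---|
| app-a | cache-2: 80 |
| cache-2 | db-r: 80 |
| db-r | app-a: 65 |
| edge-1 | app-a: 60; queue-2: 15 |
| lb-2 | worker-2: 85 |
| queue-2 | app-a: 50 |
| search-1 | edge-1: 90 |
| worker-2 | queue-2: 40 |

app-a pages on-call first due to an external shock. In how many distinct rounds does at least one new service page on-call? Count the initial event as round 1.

Round 1 — app-a pages on-call (initial).
  cache-2: +80 → 80 ≥ 40
Round 2 — cache-2 pages on-call.
  db-r: +80 → 80 < 110
No further pages.

2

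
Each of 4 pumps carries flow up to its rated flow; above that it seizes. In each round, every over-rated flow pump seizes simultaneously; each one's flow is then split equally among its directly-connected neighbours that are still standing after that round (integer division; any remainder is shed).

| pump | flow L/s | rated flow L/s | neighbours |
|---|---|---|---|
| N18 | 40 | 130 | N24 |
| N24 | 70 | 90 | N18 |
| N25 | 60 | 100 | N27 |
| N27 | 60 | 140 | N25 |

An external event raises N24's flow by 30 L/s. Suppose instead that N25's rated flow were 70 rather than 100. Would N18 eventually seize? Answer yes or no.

yes

With N25's rated flow at 70:
Round 1 — N24 at 100 > 90. N24 seizes.
  N24 sheds 100 L/s to N18: 100 each.
    N18: 40+100 = 140 > 130
Round 2 — N18 seizes.
  N18 sheds 140 L/s: no online neighbours, lost.
No further seizures.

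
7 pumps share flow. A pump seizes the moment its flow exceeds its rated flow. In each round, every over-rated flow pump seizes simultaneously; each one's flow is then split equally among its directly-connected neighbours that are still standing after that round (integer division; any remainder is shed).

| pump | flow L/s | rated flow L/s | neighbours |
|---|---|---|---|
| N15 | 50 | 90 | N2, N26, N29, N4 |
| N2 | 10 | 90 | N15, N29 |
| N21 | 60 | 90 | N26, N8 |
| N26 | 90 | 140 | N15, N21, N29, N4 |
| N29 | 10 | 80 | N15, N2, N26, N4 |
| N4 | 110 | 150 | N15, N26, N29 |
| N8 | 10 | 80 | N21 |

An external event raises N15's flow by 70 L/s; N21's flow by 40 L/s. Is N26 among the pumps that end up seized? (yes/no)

Round 1 — N15 at 120 > 90; N21 at 100 > 90. N15, N21 seize.
  N15 sheds 120 L/s to N2, N26, N29, N4: 30 each.
    N2: 10+30 = 40 ≤ 90
    N26: 90+30 = 120 ≤ 140
    N29: 10+30 = 40 ≤ 80
    N4: 110+30 = 140 ≤ 150
  N21 sheds 100 L/s to N26, N8: 50 each.
    N26: 120+50 = 170 > 140
    N8: 10+50 = 60 ≤ 80
Round 2 — N26 seizes.
  N26 sheds 170 L/s to N29, N4: 85 each.
    N29: 40+85 = 125 > 80
    N4: 140+85 = 225 > 150
Round 3 — N29, N4 seize.
  N29 sheds 125 L/s to N2: 125 each.
    N2: 40+125 = 165 > 90
  N4 sheds 225 L/s: no online neighbours, lost.
Round 4 — N2 seizes.
  N2 sheds 165 L/s: no online neighbours, lost.
No further seizures.

yes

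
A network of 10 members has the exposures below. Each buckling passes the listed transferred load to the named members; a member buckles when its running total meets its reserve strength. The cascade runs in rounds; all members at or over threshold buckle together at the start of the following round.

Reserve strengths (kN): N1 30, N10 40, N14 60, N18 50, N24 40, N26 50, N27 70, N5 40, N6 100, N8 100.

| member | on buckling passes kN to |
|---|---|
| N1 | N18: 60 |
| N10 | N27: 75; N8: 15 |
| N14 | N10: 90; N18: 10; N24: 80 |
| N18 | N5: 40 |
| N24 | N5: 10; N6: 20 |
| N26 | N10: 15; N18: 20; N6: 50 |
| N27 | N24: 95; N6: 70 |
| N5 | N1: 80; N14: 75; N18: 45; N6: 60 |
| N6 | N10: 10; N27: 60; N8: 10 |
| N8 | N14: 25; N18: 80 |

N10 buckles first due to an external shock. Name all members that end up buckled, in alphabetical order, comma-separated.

N10, N24, N27

Round 1 — N10 buckles (initial).
  N27: +75 → 75 ≥ 70
  N8: +15 → 15 < 100
Round 2 — N27 buckles.
  N24: +95 → 95 ≥ 40
  N6: +70 → 70 < 100
Round 3 — N24 buckles.
  N5: +10 → 10 < 40
  N6: +20 → 90 < 100
No further bucklings.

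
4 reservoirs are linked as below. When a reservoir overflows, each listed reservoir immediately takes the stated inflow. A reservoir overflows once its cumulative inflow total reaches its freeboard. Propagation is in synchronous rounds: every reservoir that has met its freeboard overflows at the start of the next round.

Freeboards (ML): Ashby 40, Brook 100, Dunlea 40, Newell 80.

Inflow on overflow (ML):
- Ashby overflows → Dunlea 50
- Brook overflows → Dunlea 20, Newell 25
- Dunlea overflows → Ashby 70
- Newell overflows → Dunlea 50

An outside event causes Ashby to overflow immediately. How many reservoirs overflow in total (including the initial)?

2

Round 1 — Ashby overflows (initial).
  Dunlea: +50 → 50 ≥ 40
Round 2 — Dunlea overflows.
No further overflows.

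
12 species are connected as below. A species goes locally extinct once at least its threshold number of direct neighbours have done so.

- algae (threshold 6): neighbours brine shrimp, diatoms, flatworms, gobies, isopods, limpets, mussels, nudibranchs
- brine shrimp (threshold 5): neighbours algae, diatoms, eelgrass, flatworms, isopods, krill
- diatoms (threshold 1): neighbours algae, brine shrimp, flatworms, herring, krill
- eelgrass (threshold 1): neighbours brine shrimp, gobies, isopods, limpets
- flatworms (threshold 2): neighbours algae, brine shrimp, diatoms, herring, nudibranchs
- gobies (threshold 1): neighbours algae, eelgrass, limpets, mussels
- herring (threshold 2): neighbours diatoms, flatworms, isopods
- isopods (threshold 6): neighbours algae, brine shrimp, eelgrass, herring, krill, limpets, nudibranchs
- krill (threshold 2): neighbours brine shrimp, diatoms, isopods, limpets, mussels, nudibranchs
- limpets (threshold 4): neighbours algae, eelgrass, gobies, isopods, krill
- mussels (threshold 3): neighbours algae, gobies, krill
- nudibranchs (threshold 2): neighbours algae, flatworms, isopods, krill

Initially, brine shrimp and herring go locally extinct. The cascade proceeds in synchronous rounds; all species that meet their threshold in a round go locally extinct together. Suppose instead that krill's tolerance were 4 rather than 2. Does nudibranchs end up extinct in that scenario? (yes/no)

With krill's tolerance at 4:
Round 1 — brine shrimp, herring go locally extinct (initial).
Round 2 — checking thresholds:
  algae: 1 of 8 neighbours < 6, below threshold.
  diatoms: 2 of 5 neighbours ≥ 1, goes locally extinct.
  eelgrass: 1 of 4 neighbours ≥ 1, goes locally extinct.
  flatworms: 2 of 5 neighbours ≥ 2, goes locally extinct.
  isopods: 2 of 7 neighbours < 6, below threshold.
  krill: 1 of 6 neighbours < 4, below threshold.
Round 3 — checking thresholds:
  algae: 3 of 8 neighbours < 6, below threshold.
  gobies: 1 of 4 neighbours ≥ 1, goes locally extinct.
  isopods: 3 of 7 neighbours < 6, below threshold.
  krill: 2 of 6 neighbours < 4, below threshold.
  limpets: 1 of 5 neighbours < 4, below threshold.
  nudibranchs: 1 of 4 neighbours < 2, below threshold.
Round 4 — no new extinctions; cascade stops.

no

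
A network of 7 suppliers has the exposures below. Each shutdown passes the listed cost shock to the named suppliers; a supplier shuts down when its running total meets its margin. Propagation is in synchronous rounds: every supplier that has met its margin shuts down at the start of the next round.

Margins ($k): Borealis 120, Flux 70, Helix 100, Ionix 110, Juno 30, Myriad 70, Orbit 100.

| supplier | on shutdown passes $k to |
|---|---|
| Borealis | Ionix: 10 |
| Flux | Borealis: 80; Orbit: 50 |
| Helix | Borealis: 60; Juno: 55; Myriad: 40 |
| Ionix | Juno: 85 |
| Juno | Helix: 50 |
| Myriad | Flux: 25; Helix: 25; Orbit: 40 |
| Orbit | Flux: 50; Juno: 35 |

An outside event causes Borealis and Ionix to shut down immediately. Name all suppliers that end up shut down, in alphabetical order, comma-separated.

Round 1 — Borealis, Ionix shut down (initial).
  Juno: +85 → 85 ≥ 30
Round 2 — Juno shuts down.
  Helix: +50 → 50 < 100
No further shutdowns.

Borealis, Ionix, Juno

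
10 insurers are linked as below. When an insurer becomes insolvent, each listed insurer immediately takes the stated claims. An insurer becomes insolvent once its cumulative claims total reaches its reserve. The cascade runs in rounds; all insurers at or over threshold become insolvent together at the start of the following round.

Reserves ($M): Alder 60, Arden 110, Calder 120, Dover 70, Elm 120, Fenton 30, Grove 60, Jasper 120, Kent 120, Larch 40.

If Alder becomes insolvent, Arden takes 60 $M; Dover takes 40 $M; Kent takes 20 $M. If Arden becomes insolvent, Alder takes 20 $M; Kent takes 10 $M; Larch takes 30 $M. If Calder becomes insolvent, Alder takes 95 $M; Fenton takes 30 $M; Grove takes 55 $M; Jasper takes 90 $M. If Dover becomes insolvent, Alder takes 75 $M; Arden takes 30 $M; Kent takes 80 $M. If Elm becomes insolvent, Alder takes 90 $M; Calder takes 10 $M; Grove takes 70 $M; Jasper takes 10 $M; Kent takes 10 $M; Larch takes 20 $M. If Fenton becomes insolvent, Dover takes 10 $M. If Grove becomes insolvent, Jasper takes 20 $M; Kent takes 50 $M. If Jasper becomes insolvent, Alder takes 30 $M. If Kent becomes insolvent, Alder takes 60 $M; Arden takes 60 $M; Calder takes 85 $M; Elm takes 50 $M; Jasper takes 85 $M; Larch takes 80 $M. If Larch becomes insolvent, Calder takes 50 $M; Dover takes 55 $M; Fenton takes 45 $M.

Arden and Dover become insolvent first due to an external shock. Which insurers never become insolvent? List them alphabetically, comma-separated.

Round 1 — Arden, Dover become insolvent (initial).
  Alder: +20+75 → 95 ≥ 60
  Kent: +10+80 → 90 < 120
  Larch: +30 → 30 < 40
Round 2 — Alder becomes insolvent.
  Kent: +20 → 110 < 120
No further insolvencies.

Calder, Elm, Fenton, Grove, Jasper, Kent, Larch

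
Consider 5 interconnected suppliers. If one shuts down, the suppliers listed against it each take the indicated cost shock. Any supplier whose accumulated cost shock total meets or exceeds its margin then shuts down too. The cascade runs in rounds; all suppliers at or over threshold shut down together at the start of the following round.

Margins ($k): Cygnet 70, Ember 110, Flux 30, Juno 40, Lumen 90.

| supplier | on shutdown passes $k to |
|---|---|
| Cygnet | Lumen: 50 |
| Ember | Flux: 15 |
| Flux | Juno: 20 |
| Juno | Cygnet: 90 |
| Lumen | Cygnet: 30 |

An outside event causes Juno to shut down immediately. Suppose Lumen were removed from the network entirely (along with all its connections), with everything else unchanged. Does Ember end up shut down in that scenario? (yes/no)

With Lumen removed:
Round 1 — Juno shuts down (initial).
  Cygnet: +90 → 90 ≥ 70
Round 2 — Cygnet shuts down.
No further shutdowns.

no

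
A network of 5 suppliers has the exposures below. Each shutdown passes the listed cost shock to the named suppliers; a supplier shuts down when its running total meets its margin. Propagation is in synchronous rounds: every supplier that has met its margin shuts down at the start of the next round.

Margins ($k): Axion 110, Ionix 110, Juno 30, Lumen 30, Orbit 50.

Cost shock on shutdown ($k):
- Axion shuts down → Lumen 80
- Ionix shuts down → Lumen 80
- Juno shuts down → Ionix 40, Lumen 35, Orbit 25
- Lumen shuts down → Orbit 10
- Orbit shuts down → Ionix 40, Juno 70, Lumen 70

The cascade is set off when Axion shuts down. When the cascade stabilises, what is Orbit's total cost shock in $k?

Round 1 — Axion shuts down (initial).
  Lumen: +80 → 80 ≥ 30
Round 2 — Lumen shuts down.
  Orbit: +10 → 10 < 50
No further shutdowns.

10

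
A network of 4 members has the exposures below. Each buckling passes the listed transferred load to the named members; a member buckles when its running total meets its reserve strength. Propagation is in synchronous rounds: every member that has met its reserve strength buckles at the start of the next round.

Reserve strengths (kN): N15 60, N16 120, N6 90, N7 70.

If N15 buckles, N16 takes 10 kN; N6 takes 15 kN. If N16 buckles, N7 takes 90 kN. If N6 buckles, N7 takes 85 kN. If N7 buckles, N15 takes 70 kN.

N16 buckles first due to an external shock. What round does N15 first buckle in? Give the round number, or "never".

3

Round 1 — N16 buckles (initial).
  N7: +90 → 90 ≥ 70
Round 2 — N7 buckles.
  N15: +70 → 70 ≥ 60
Round 3 — N15 buckles.
  N6: +15 → 15 < 90
No further bucklings.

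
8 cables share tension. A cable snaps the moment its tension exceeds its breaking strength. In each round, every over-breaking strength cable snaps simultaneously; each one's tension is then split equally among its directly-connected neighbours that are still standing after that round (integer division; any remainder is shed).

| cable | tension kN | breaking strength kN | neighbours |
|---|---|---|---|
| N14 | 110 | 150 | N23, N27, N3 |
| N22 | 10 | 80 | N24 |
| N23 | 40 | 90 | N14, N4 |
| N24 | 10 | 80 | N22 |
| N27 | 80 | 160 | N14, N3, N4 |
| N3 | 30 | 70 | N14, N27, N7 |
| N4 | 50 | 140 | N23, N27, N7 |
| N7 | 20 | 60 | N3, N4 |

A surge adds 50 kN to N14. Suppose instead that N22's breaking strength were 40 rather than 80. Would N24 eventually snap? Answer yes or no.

With N22's breaking strength at 40:
Round 1 — N14 at 160 > 150. N14 snaps.
  N14 sheds 160 kN to N23, N27, N3: 53 each (1 lost).
    N23: 40+53 = 93 > 90
    N27: 80+53 = 133 ≤ 160
    N3: 30+53 = 83 > 70
Round 2 — N23, N3 snap.
  N23 sheds 93 kN to N4: 93 each.
    N4: 50+93 = 143 > 140
  N3 sheds 83 kN to N27, N7: 41 each (1 lost).
    N27: 133+41 = 174 > 160
    N7: 20+41 = 61 > 60
Round 3 — N27, N4, N7 snap.
  N27 sheds 174 kN: no online neighbours, lost.
  N4 sheds 143 kN: no online neighbours, lost.
  N7 sheds 61 kN: no online neighbours, lost.
No further breaks.

no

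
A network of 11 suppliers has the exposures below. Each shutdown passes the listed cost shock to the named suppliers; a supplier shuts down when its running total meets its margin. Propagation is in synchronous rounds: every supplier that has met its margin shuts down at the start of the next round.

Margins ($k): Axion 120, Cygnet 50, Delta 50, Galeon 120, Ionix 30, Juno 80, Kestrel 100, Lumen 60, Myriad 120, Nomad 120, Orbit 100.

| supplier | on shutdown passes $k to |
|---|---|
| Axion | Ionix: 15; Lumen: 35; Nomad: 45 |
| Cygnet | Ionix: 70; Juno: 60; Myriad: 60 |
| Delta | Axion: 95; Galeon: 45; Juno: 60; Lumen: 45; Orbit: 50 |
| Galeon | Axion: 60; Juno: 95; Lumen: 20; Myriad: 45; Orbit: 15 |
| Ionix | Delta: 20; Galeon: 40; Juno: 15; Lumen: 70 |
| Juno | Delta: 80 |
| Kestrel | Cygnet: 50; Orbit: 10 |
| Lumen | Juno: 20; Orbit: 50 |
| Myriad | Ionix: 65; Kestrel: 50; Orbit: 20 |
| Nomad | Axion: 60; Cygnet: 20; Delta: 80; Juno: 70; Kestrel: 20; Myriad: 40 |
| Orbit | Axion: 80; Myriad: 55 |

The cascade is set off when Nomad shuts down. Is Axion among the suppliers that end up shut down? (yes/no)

Round 1 — Nomad shuts down (initial).
  Axion: +60 → 60 < 120
  Cygnet: +20 → 20 < 50
  Delta: +80 → 80 ≥ 50
  Juno: +70 → 70 < 80
  Kestrel: +20 → 20 < 100
  Myriad: +40 → 40 < 120
Round 2 — Delta shuts down.
  Axion: +95 → 155 ≥ 120
  Galeon: +45 → 45 < 120
  Juno: +60 → 130 ≥ 80
  Lumen: +45 → 45 < 60
  Orbit: +50 → 50 < 100
Round 3 — Axion, Juno shut down.
  Ionix: +15 → 15 < 30
  Lumen: +35 → 80 ≥ 60
Round 4 — Lumen shuts down.
  Orbit: +50 → 100 ≥ 100
Round 5 — Orbit shuts down.
  Myriad: +55 → 95 < 120
No further shutdowns.

yes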